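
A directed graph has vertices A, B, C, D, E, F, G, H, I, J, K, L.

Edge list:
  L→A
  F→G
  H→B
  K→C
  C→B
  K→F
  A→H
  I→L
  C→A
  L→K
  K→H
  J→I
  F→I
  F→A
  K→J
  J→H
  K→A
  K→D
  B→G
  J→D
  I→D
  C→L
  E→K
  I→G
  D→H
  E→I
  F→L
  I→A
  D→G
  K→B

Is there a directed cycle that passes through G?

No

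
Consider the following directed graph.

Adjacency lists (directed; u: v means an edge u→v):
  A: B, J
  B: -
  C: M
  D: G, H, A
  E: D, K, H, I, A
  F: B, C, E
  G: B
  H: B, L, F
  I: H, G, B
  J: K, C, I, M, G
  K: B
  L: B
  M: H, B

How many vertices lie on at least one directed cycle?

9

A vertex is on a directed cycle iff it belongs to a strongly connected component of size ≥ 2 (or has a self-loop).
The vertices on cycles are {A, C, D, E, F, H, I, J, M} — 9 in total.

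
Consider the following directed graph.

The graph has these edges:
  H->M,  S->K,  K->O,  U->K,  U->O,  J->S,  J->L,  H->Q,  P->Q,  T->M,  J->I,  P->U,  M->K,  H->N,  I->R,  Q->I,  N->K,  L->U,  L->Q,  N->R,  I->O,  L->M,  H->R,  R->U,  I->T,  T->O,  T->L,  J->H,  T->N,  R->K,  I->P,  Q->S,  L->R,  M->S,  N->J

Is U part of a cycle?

No

U lies on a cycle iff there is a path from U back to itself.
Exploring from U, it never reaches itself; equivalently, its strongly connected component is a singleton.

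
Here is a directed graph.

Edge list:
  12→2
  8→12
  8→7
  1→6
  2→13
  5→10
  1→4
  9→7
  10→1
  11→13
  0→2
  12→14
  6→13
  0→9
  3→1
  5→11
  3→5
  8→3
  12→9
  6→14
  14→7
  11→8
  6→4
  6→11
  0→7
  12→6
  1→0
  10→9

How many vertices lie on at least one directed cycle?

A vertex is on a directed cycle iff it belongs to a strongly connected component of size ≥ 2 (or has a self-loop).
The vertices on cycles are {1, 3, 5, 6, 8, 10, 11, 12} — 8 in total.

8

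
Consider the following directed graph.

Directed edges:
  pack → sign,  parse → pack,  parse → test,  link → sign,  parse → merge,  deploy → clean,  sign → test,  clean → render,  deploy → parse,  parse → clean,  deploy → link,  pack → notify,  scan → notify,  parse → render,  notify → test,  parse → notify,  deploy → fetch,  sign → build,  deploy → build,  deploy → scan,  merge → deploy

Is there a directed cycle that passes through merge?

merge is on a cycle iff merge can reach itself via ≥1 edge.
merge → deploy → parse → merge — yes.

Yes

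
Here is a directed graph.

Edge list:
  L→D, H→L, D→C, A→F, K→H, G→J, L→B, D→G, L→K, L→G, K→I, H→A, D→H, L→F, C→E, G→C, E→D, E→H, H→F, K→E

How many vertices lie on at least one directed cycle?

7

A vertex is on a directed cycle iff it belongs to a strongly connected component of size ≥ 2 (or has a self-loop).
The vertices on cycles are {C, D, E, G, H, K, L} — 7 in total.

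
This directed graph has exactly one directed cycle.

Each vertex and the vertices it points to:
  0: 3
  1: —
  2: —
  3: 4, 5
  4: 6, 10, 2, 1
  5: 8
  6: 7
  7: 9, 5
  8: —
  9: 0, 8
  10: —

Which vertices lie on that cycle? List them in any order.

0, 3, 4, 6, 7, 9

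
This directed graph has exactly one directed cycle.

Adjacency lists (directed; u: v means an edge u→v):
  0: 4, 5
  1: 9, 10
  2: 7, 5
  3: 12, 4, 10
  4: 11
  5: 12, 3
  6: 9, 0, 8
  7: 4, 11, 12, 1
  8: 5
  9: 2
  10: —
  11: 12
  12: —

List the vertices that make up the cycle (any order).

1, 2, 7, 9

DFS with gray/black marking from 9:
9 gray
  2 gray
    7 gray
      4 gray
        11 gray
          12 gray
          12 black
        11 black
      4 black
      7→11: 11 black — skip
      7→12: 12 black — skip
      1 gray
        1→9: 9 is gray → back edge
Back edge closes the cycle 9 → 2 → 7 → 1 → 9; its vertices are {1, 2, 7, 9}.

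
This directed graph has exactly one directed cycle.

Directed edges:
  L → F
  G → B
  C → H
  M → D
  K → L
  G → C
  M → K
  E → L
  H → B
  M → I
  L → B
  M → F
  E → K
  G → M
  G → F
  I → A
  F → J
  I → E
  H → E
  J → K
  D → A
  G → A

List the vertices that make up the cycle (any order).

F, J, K, L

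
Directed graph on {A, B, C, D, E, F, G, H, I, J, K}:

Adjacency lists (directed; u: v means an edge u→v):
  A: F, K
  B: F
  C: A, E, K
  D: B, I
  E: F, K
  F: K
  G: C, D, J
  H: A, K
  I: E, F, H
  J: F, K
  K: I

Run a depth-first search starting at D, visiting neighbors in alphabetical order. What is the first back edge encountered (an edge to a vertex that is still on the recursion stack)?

DFS from D (visiting neighbors in alphabetical order); mark gray on enter, black on exit:
D gray
  B gray
    F gray
      K gray
        I gray
          E gray
            E→F: F is gray → back edge
First back edge: E → F.

E→F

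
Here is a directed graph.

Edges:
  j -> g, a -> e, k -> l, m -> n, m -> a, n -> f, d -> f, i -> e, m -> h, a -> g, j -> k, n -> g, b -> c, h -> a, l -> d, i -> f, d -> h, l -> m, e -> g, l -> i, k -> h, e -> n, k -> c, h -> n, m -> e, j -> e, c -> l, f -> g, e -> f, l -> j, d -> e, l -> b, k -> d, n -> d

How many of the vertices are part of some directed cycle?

A vertex is on a directed cycle iff it belongs to a strongly connected component of size ≥ 2 (or has a self-loop).
The vertices on cycles are {a, b, c, d, e, h, j, k, l, n} — 10 in total.

10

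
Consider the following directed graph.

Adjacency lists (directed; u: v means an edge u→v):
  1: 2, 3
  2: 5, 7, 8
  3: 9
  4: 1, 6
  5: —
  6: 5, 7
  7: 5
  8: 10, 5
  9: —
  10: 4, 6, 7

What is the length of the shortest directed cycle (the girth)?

For each vertex v, BFS finds the shortest path from v back to v.
The shortest such closed walk is 1 → 2 → 8 → 10 → 4 → 1, length 5.

5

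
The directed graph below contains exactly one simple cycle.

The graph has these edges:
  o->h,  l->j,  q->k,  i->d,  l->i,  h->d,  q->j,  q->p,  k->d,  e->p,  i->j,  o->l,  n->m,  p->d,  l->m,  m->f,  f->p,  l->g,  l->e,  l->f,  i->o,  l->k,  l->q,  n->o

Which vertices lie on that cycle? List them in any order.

i, l, o

DFS with gray/black marking from o:
o gray
  l gray
    k gray
      d gray
      d black
    k black
    j gray
    j black
    q gray
      p gray
        p→d: d black — skip
      p black
      q→k: k black — skip
      q→j: j black — skip
    q black
    f gray
      f→p: p black — skip
    f black
    m gray
      m→f: f black — skip
    m black
    e gray
      e→p: p black — skip
    e black
    i gray
      i→d: d black — skip
      i→j: j black — skip
      i→o: o is gray → back edge
Back edge closes the cycle o → l → i → o; its vertices are {i, l, o}.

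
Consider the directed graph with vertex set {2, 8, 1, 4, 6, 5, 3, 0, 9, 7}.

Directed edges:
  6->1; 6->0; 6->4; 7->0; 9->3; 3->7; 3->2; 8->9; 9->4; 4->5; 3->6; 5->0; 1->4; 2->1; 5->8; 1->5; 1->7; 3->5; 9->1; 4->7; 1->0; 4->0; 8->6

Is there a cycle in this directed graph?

Yes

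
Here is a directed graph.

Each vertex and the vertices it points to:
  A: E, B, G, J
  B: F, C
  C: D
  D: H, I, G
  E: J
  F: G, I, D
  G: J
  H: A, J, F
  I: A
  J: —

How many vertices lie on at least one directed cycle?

7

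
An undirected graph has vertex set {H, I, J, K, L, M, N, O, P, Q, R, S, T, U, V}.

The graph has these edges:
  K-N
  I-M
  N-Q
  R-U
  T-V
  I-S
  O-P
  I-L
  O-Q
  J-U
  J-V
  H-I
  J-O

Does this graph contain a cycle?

DFS, tracking each vertex's parent; an edge to a visited non-parent vertex closes a cycle.
Start from P:
visit P (parent –)
  visit O (parent P)
    visit Q (parent O)
      visit N (parent Q)
        visit K (parent N)
          K–N: parent, skip
        N–Q: parent, skip
      Q–O: parent, skip
    O–P: parent, skip
    visit J (parent O)
      J–O: parent, skip
      visit U (parent J)
        U–J: parent, skip
        visit R (parent U)
          R–U: parent, skip
      visit V (parent J)
        visit T (parent V)
          T–V: parent, skip
        V–J: parent, skip
visit H (parent –)
  visit I (parent H)
    I–H: parent, skip
    visit S (parent I)
      S–I: parent, skip
    visit M (parent I)
      M–I: parent, skip
    visit L (parent I)
      L–I: parent, skip
No non-parent visited neighbor found — the graph is a forest.

No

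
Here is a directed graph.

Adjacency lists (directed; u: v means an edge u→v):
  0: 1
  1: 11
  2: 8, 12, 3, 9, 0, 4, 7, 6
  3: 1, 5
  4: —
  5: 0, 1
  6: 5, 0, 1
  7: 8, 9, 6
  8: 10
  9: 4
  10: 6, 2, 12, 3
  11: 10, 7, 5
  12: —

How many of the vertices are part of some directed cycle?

10

A vertex is on a directed cycle iff it belongs to a strongly connected component of size ≥ 2 (or has a self-loop).
The vertices on cycles are {0, 1, 2, 3, 5, 6, 7, 8, 10, 11} — 10 in total.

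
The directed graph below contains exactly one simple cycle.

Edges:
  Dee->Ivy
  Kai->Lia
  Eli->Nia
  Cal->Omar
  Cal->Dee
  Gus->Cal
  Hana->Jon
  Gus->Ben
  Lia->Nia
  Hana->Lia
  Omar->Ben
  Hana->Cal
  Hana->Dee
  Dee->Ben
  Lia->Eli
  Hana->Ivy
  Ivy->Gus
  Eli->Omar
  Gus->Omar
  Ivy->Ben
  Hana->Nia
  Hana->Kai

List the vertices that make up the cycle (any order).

Cal, Dee, Gus, Ivy

DFS with gray/black marking from Ivy:
Ivy gray
  Ben gray
  Ben black
  Gus gray
    Gus→Ben: Ben black — skip
    Cal gray
      Omar gray
        Omar→Ben: Ben black — skip
      Omar black
      Dee gray
        Dee→Ben: Ben black — skip
        Dee→Ivy: Ivy is gray → back edge
Back edge closes the cycle Ivy → Gus → Cal → Dee → Ivy; its vertices are {Cal, Dee, Gus, Ivy}.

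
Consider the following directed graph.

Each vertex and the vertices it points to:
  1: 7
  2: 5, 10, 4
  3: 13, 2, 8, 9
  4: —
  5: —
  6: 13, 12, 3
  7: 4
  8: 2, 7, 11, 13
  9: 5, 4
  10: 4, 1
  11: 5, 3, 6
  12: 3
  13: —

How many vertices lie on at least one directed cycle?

A vertex is on a directed cycle iff it belongs to a strongly connected component of size ≥ 2 (or has a self-loop).
The vertices on cycles are {3, 6, 8, 11, 12} — 5 in total.

5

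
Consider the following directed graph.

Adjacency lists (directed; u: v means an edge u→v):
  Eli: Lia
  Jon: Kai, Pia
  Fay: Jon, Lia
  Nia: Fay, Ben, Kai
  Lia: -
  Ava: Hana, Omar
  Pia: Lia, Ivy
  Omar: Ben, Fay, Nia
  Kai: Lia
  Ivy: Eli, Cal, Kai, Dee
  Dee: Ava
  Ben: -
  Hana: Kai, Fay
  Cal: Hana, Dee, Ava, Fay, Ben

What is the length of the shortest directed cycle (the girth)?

For each vertex v, BFS finds the shortest path from v back to v.
The shortest such closed walk is Jon → Pia → Ivy → Cal → Fay → Jon, length 5.

5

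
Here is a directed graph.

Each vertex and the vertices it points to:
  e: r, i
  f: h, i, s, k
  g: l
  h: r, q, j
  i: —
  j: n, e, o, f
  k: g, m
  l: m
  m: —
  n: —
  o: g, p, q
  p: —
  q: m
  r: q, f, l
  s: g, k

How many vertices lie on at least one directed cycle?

5

A vertex is on a directed cycle iff it belongs to a strongly connected component of size ≥ 2 (or has a self-loop).
The vertices on cycles are {e, f, h, j, r} — 5 in total.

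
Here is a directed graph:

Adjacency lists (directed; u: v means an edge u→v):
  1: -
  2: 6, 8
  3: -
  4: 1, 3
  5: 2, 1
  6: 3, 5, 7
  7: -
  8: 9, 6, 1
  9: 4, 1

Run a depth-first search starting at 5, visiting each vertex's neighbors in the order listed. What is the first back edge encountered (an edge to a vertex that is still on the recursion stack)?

DFS from 5 (visiting each vertex's neighbors in the order listed); mark gray on enter, black on exit:
5 gray
  2 gray
    6 gray
      3 gray
      3 black
      6→5: 5 is gray → back edge
First back edge: 6 → 5.

6→5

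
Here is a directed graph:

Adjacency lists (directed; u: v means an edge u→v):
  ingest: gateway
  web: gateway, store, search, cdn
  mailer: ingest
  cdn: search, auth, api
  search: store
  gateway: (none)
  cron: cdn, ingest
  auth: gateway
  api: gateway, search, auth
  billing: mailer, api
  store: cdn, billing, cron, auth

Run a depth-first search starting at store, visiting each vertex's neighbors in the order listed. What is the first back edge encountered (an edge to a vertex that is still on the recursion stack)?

search→store

DFS from store (visiting each vertex's neighbors in the order listed); mark gray on enter, black on exit:
store gray
  cdn gray
    search gray
      search→store: store is gray → back edge
First back edge: search → store.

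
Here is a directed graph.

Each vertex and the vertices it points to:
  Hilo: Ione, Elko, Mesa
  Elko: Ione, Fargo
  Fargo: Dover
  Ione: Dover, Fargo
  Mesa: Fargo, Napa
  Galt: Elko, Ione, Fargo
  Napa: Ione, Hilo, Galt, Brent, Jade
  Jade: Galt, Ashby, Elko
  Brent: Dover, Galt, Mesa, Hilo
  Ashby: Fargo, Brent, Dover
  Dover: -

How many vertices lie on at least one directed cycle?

A vertex is on a directed cycle iff it belongs to a strongly connected component of size ≥ 2 (or has a self-loop).
The vertices on cycles are {Hilo, Jade, Mesa, Napa, Ashby, Brent} — 6 in total.

6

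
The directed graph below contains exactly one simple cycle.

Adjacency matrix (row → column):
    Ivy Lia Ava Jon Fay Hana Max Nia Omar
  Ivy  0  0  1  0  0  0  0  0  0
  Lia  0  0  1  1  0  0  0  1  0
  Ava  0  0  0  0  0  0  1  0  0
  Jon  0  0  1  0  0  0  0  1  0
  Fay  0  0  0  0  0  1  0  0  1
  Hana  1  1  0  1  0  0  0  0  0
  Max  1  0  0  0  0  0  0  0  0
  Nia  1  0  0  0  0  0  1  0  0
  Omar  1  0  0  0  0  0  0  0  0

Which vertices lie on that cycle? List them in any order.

Ava, Ivy, Max

DFS with gray/black marking from Ava:
Ava gray
  Max gray
    Ivy gray
      Ivy→Ava: Ava is gray → back edge
Back edge closes the cycle Ava → Max → Ivy → Ava; its vertices are {Ava, Ivy, Max}.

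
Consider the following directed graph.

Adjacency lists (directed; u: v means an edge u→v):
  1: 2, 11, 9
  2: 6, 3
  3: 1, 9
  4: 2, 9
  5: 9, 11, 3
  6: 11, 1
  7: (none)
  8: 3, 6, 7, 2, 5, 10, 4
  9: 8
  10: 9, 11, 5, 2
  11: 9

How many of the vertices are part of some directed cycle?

10

A vertex is on a directed cycle iff it belongs to a strongly connected component of size ≥ 2 (or has a self-loop).
The vertices on cycles are {1, 2, 3, 4, 5, 6, 8, 9, 10, 11} — 10 in total.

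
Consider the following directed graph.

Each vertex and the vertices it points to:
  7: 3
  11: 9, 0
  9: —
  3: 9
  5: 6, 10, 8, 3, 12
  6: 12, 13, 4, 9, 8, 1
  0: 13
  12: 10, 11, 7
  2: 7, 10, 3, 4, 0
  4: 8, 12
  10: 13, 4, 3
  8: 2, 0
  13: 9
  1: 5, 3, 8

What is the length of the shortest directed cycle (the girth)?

3

For each vertex v, BFS finds the shortest path from v back to v.
The shortest such closed walk is 6 → 1 → 5 → 6, length 3.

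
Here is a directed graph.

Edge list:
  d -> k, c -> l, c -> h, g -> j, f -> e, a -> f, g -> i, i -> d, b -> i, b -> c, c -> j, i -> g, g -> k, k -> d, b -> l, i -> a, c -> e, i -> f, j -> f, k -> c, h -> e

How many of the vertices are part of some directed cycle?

4

A vertex is on a directed cycle iff it belongs to a strongly connected component of size ≥ 2 (or has a self-loop).
The vertices on cycles are {d, g, i, k} — 4 in total.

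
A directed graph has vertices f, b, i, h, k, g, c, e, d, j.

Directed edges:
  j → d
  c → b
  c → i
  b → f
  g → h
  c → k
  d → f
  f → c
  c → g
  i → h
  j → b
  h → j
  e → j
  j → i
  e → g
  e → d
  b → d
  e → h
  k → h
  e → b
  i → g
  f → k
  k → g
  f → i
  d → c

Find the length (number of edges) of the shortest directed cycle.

3

For each vertex v, BFS finds the shortest path from v back to v.
The shortest such closed walk is j → i → h → j, length 3.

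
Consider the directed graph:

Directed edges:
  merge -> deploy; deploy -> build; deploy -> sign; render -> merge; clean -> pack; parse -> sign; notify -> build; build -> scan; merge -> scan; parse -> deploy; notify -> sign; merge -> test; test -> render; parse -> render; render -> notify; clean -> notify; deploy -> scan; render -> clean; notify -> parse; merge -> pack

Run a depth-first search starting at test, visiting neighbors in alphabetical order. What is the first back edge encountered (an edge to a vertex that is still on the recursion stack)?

parse->render

DFS from test (visiting neighbors in alphabetical order); mark gray on enter, black on exit:
test gray
  render gray
    clean gray
      notify gray
        build gray
          scan gray
          scan black
        build black
        parse gray
          deploy gray
            deploy→build: build black — skip
            deploy→scan: scan black — skip
            sign gray
            sign black
          deploy black
          parse→render: render is gray → back edge
First back edge: parse → render.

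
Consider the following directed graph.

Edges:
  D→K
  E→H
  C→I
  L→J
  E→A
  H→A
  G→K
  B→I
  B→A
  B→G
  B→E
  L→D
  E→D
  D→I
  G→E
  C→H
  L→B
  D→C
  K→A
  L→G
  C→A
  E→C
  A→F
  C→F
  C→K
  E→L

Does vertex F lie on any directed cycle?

F lies on a cycle iff there is a path from F back to itself.
Exploring from F, it never reaches itself; equivalently, its strongly connected component is a singleton.

No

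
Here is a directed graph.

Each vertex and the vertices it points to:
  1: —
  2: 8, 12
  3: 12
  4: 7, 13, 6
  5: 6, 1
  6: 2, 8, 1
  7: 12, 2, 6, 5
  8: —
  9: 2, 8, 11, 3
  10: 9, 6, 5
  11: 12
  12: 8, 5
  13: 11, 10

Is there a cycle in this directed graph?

DFS with white/gray/black marking, starting from 6:
6 gray
  2 gray
    8 gray
    8 black
    12 gray
      12→8: 8 black — skip
      5 gray
        5→6: 6 is gray → back edge
Back edge found, so a cycle exists: 6 → 2 → 12 → 5 → 6.

Yes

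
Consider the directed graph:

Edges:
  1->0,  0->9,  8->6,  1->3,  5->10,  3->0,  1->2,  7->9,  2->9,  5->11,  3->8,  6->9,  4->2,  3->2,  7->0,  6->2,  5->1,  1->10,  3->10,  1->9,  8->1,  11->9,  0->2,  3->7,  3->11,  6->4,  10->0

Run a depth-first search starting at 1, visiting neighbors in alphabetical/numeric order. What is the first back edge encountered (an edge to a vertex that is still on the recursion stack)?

8->1

DFS from 1 (visiting neighbors in alphabetical/numeric order); mark gray on enter, black on exit:
1 gray
  0 gray
    2 gray
      9 gray
      9 black
    2 black
    0→9: 9 black — skip
  0 black
  1→2: 2 black — skip
  3 gray
    3→0: 0 black — skip
    3→2: 2 black — skip
    7 gray
      7→0: 0 black — skip
      7→9: 9 black — skip
    7 black
    8 gray
      8→1: 1 is gray → back edge
First back edge: 8 → 1.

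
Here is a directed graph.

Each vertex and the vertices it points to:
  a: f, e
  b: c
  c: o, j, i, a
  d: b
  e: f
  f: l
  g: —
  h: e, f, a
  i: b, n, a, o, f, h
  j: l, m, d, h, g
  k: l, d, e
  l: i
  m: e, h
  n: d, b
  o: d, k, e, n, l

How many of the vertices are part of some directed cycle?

14

A vertex is on a directed cycle iff it belongs to a strongly connected component of size ≥ 2 (or has a self-loop).
The vertices on cycles are {a, b, c, d, e, f, h, i, j, k, l, m, n, o} — 14 in total.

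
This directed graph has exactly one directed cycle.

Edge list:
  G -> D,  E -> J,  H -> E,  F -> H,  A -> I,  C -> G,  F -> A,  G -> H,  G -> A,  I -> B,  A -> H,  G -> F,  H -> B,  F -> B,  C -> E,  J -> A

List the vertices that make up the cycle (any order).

DFS with gray/black marking from E:
E gray
  J gray
    A gray
      I gray
        B gray
        B black
      I black
      H gray
        H→B: B black — skip
        H→E: E is gray → back edge
Back edge closes the cycle E → J → A → H → E; its vertices are {A, E, H, J}.

A, E, H, J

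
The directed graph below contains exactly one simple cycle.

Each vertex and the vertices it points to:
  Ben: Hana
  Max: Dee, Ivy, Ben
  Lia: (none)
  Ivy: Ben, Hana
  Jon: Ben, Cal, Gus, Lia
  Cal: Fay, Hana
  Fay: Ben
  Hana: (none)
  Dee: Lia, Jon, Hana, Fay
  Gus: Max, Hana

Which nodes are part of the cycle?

Dee, Gus, Jon, Max

DFS with gray/black marking from Gus:
Gus gray
  Max gray
    Dee gray
      Lia gray
      Lia black
      Jon gray
        Ben gray
          Hana gray
          Hana black
        Ben black
        Cal gray
          Fay gray
            Fay→Ben: Ben black — skip
          Fay black
          Cal→Hana: Hana black — skip
        Cal black
        Jon→Gus: Gus is gray → back edge
Back edge closes the cycle Gus → Max → Dee → Jon → Gus; its vertices are {Dee, Gus, Jon, Max}.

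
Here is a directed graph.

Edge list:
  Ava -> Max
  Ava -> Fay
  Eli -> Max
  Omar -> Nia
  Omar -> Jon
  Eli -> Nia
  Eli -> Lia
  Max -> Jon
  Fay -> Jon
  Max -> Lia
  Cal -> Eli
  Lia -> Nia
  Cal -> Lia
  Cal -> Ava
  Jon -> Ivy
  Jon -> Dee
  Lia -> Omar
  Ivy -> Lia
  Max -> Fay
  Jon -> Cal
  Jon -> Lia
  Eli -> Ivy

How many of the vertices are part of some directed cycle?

9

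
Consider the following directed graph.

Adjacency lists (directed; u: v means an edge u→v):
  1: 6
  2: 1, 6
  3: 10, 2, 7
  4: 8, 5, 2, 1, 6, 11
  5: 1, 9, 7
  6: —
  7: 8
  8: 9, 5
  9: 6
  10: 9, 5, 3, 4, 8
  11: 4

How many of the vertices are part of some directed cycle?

7

A vertex is on a directed cycle iff it belongs to a strongly connected component of size ≥ 2 (or has a self-loop).
The vertices on cycles are {3, 4, 5, 7, 8, 10, 11} — 7 in total.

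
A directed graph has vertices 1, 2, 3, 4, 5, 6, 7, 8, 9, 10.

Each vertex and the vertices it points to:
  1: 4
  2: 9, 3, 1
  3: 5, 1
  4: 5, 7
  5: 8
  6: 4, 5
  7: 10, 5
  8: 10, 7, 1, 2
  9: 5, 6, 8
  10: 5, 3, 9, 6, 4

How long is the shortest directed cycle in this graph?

For each vertex v, BFS finds the shortest path from v back to v.
The shortest such closed walk is 8 → 10 → 9 → 8, length 3.

3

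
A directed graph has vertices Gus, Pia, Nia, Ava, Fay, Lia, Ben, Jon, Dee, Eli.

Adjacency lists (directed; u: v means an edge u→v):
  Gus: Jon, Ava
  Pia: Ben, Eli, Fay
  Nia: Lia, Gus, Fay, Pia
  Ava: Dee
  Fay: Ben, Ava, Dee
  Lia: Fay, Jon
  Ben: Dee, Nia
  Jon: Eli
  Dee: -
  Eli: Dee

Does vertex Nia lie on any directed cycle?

Nia is on a cycle iff Nia can reach itself via ≥1 edge.
Nia → Fay → Ben → Nia — yes.

Yes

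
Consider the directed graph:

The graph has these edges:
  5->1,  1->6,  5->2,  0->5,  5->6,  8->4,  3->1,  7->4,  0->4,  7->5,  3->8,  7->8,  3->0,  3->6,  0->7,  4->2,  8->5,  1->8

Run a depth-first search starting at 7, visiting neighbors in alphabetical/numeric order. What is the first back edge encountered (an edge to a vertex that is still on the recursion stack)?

DFS from 7 (visiting neighbors in alphabetical/numeric order); mark gray on enter, black on exit:
7 gray
  4 gray
    2 gray
    2 black
  4 black
  5 gray
    1 gray
      6 gray
      6 black
      8 gray
        8→4: 4 black — skip
        8→5: 5 is gray → back edge
First back edge: 8 → 5.

8->5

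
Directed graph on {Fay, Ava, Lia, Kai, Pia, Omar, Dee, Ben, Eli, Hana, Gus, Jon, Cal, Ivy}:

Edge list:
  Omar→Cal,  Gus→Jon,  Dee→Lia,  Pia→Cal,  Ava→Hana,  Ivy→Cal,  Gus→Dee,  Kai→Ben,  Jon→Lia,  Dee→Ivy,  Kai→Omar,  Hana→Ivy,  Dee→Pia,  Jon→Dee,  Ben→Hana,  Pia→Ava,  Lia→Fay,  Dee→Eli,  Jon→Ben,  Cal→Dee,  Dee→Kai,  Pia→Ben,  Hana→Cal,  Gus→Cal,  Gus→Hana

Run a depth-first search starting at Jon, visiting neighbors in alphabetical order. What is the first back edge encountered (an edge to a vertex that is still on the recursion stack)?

Ivy->Cal

DFS from Jon (visiting neighbors in alphabetical order); mark gray on enter, black on exit:
Jon gray
  Ben gray
    Hana gray
      Cal gray
        Dee gray
          Eli gray
          Eli black
          Ivy gray
            Ivy→Cal: Cal is gray → back edge
First back edge: Ivy → Cal.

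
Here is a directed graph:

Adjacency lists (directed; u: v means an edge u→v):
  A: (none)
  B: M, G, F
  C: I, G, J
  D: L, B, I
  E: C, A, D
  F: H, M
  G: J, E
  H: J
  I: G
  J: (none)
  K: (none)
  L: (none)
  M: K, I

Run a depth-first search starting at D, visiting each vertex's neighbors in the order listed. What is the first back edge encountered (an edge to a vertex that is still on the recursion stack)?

DFS from D (visiting each vertex's neighbors in the order listed); mark gray on enter, black on exit:
D gray
  L gray
  L black
  B gray
    M gray
      K gray
      K black
      I gray
        G gray
          J gray
          J black
          E gray
            C gray
              C→I: I is gray → back edge
First back edge: C → I.

C→I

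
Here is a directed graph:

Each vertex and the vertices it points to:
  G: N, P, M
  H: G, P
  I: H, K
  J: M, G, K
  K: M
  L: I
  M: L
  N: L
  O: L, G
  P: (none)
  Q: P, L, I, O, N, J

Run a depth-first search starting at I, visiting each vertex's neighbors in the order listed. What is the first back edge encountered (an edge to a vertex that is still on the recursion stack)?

DFS from I (visiting each vertex's neighbors in the order listed); mark gray on enter, black on exit:
I gray
  H gray
    G gray
      N gray
        L gray
          L→I: I is gray → back edge
First back edge: L → I.

L->I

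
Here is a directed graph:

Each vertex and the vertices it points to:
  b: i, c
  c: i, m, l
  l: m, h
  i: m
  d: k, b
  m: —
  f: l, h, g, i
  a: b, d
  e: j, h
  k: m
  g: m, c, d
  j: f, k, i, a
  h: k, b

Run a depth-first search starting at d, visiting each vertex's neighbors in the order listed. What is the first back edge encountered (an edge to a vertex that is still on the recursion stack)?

h→b

DFS from d (visiting each vertex's neighbors in the order listed); mark gray on enter, black on exit:
d gray
  k gray
    m gray
    m black
  k black
  b gray
    i gray
      i→m: m black — skip
    i black
    c gray
      c→i: i black — skip
      c→m: m black — skip
      l gray
        l→m: m black — skip
        h gray
          h→k: k black — skip
          h→b: b is gray → back edge
First back edge: h → b.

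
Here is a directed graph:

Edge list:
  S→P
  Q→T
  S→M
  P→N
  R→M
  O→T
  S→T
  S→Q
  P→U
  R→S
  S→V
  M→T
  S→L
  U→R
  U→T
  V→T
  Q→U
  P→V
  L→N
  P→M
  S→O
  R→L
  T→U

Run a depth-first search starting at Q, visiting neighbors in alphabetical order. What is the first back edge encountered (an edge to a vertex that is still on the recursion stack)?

M→T

DFS from Q (visiting neighbors in alphabetical order); mark gray on enter, black on exit:
Q gray
  T gray
    U gray
      R gray
        L gray
          N gray
          N black
        L black
        M gray
          M→T: T is gray → back edge
First back edge: M → T.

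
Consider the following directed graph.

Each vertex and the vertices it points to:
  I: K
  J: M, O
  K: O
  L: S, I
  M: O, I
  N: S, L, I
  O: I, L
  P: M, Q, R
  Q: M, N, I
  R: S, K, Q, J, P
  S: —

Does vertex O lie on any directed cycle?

Yes

O is on a cycle iff O can reach itself via ≥1 edge.
O → I → K → O — yes.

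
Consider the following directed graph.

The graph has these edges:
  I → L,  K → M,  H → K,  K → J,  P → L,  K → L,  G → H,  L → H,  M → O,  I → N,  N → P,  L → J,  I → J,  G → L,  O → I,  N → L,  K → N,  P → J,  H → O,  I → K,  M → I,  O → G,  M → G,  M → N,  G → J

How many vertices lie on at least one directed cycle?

A vertex is on a directed cycle iff it belongs to a strongly connected component of size ≥ 2 (or has a self-loop).
The vertices on cycles are {G, H, I, K, L, M, N, O, P} — 9 in total.

9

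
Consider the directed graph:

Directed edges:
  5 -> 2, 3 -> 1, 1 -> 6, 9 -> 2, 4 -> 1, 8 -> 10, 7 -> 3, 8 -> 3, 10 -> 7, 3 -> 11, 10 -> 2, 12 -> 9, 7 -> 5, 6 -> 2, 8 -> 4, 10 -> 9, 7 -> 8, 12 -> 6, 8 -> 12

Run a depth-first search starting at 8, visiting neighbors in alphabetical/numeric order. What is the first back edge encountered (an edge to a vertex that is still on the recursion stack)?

7→8

DFS from 8 (visiting neighbors in alphabetical/numeric order); mark gray on enter, black on exit:
8 gray
  3 gray
    1 gray
      6 gray
        2 gray
        2 black
      6 black
    1 black
    11 gray
    11 black
  3 black
  4 gray
    4→1: 1 black — skip
  4 black
  10 gray
    10→2: 2 black — skip
    7 gray
      7→3: 3 black — skip
      5 gray
        5→2: 2 black — skip
      5 black
      7→8: 8 is gray → back edge
First back edge: 7 → 8.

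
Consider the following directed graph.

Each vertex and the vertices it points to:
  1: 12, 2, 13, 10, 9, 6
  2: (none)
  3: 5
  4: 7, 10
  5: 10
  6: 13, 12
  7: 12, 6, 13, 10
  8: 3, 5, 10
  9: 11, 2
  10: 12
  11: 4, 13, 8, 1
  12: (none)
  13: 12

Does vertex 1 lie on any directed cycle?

Yes

1 is on a cycle iff 1 can reach itself via ≥1 edge.
1 → 9 → 11 → 1 — yes.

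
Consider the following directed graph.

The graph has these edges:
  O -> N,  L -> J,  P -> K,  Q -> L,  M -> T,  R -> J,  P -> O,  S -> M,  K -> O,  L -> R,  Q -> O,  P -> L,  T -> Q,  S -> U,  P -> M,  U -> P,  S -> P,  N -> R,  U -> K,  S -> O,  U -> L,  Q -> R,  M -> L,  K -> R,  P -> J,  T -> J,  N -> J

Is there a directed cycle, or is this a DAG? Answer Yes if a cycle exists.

No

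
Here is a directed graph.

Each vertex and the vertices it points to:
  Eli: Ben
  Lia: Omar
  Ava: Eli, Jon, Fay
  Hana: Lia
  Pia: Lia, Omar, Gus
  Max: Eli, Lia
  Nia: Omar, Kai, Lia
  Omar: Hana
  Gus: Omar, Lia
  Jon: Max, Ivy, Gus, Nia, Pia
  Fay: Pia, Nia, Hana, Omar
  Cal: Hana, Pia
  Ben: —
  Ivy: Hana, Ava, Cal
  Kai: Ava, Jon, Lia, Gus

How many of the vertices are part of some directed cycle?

9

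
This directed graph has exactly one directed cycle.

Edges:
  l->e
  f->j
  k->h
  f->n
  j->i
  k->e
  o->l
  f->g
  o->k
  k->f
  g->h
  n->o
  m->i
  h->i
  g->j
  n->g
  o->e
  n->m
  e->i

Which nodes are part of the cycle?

f, k, n, o

DFS with gray/black marking from n:
n gray
  o gray
    e gray
      i gray
      i black
    e black
    l gray
      l→e: e black — skip
    l black
    k gray
      k→e: e black — skip
      f gray
        j gray
          j→i: i black — skip
        j black
        f→n: n is gray → back edge
Back edge closes the cycle n → o → k → f → n; its vertices are {f, k, n, o}.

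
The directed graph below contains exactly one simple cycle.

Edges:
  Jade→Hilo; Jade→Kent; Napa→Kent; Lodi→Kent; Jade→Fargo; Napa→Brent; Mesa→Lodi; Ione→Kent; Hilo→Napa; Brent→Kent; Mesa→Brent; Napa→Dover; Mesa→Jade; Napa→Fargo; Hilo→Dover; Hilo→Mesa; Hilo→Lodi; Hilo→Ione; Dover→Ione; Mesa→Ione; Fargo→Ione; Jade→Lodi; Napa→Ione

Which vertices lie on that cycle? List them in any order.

Hilo, Jade, Mesa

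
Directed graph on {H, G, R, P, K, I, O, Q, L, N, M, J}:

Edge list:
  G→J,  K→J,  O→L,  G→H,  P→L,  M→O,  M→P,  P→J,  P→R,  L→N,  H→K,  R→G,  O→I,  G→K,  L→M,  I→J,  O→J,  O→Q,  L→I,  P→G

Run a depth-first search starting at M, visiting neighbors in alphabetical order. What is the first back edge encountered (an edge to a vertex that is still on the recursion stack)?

DFS from M (visiting neighbors in alphabetical order); mark gray on enter, black on exit:
M gray
  O gray
    I gray
      J gray
      J black
    I black
    O→J: J black — skip
    L gray
      L→I: I black — skip
      L→M: M is gray → back edge
First back edge: L → M.

L->M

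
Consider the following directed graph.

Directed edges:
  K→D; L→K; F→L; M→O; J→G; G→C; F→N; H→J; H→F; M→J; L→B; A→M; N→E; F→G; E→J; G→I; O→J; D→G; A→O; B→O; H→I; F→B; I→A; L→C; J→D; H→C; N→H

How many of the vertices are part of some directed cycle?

A vertex is on a directed cycle iff it belongs to a strongly connected component of size ≥ 2 (or has a self-loop).
The vertices on cycles are {A, D, F, G, H, I, J, M, N, O} — 10 in total.

10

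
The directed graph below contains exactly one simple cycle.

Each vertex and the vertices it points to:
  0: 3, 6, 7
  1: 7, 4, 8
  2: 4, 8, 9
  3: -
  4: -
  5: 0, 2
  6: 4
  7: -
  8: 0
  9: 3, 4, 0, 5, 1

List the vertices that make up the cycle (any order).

2, 5, 9

DFS with gray/black marking from 9:
9 gray
  3 gray
  3 black
  4 gray
  4 black
  0 gray
    0→3: 3 black — skip
    6 gray
      6→4: 4 black — skip
    6 black
    7 gray
    7 black
  0 black
  5 gray
    5→0: 0 black — skip
    2 gray
      2→4: 4 black — skip
      8 gray
        8→0: 0 black — skip
      8 black
      2→9: 9 is gray → back edge
Back edge closes the cycle 9 → 5 → 2 → 9; its vertices are {2, 5, 9}.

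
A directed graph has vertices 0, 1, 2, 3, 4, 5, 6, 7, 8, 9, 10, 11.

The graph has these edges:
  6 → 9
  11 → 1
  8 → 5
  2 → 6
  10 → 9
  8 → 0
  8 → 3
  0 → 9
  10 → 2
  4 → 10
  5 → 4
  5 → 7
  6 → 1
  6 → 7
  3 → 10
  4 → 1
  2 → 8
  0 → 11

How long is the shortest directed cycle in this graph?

4

For each vertex v, BFS finds the shortest path from v back to v.
The shortest such closed walk is 10 → 2 → 8 → 3 → 10, length 4.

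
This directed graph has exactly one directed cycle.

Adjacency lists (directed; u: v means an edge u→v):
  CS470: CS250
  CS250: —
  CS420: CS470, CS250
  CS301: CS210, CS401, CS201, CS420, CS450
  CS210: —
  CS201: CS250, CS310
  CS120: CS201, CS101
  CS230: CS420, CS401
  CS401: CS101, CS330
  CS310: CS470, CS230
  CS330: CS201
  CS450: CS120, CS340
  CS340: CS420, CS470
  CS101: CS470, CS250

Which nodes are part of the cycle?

CS201, CS230, CS310, CS330, CS401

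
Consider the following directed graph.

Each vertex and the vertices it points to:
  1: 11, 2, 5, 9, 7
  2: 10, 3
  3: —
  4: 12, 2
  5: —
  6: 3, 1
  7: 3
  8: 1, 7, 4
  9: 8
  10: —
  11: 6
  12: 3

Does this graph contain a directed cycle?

DFS with white/gray/black marking, starting from 9:
9 gray
  8 gray
    1 gray
      11 gray
        6 gray
          3 gray
          3 black
          6→1: 1 is gray → back edge
Back edge found, so a cycle exists: 1 → 11 → 6 → 1.

Yes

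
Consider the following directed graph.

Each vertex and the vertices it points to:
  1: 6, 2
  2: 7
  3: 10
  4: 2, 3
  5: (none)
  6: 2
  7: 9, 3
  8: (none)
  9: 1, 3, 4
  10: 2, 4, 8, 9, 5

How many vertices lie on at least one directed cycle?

8

A vertex is on a directed cycle iff it belongs to a strongly connected component of size ≥ 2 (or has a self-loop).
The vertices on cycles are {1, 2, 3, 4, 6, 7, 9, 10} — 8 in total.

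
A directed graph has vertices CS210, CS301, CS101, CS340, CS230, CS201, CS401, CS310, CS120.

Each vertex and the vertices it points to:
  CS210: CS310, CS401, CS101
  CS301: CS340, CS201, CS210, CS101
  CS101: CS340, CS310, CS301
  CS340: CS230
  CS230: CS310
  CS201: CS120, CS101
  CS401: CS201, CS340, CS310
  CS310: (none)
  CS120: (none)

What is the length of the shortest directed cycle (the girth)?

2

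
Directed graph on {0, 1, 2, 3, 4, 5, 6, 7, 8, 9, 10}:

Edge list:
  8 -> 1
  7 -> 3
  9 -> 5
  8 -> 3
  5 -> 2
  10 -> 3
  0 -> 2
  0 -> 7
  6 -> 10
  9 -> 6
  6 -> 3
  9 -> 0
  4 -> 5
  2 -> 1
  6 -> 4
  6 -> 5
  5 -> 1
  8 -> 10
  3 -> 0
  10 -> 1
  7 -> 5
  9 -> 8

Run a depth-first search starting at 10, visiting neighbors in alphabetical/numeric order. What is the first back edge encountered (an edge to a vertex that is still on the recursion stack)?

7→3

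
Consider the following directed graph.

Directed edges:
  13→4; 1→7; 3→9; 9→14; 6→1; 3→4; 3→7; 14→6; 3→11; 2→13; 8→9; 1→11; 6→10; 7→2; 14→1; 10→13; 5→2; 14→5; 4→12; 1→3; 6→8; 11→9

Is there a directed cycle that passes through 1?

Yes

1 is on a cycle iff 1 can reach itself via ≥1 edge.
1 → 3 → 9 → 14 → 1 — yes.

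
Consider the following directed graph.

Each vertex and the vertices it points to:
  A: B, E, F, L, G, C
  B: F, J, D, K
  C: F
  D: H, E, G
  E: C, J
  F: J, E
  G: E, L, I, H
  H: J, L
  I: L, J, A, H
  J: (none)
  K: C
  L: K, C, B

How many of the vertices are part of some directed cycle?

10

A vertex is on a directed cycle iff it belongs to a strongly connected component of size ≥ 2 (or has a self-loop).
The vertices on cycles are {A, B, C, D, E, F, G, H, I, L} — 10 in total.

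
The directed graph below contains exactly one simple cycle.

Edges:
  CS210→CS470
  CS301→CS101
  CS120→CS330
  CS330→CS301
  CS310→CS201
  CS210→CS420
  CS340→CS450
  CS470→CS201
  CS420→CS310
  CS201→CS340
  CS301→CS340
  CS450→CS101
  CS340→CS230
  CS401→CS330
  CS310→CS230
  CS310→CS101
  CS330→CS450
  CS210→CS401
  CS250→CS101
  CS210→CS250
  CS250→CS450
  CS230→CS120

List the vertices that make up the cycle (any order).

CS120, CS230, CS301, CS330, CS340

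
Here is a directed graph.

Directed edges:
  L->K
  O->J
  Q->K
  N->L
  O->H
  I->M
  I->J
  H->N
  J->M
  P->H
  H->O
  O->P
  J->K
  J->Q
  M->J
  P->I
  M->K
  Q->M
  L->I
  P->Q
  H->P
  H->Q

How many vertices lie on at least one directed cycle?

6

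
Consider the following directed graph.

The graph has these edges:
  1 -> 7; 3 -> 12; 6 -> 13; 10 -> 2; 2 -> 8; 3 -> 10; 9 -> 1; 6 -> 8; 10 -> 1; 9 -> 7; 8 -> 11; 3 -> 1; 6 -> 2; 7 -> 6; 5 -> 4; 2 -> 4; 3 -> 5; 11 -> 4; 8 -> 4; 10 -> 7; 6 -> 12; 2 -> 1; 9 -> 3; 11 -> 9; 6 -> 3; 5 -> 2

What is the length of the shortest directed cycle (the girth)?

For each vertex v, BFS finds the shortest path from v back to v.
The shortest such closed walk is 6 → 3 → 10 → 7 → 6, length 4.

4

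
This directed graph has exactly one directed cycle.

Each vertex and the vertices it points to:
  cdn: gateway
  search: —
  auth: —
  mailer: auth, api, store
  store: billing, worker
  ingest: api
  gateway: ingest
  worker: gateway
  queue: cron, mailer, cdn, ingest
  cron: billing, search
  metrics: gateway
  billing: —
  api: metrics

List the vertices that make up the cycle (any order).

api, ingest, gateway, metrics

DFS with gray/black marking from ingest:
ingest gray
  api gray
    metrics gray
      gateway gray
        gateway→ingest: ingest is gray → back edge
Back edge closes the cycle ingest → api → metrics → gateway → ingest; its vertices are {api, ingest, gateway, metrics}.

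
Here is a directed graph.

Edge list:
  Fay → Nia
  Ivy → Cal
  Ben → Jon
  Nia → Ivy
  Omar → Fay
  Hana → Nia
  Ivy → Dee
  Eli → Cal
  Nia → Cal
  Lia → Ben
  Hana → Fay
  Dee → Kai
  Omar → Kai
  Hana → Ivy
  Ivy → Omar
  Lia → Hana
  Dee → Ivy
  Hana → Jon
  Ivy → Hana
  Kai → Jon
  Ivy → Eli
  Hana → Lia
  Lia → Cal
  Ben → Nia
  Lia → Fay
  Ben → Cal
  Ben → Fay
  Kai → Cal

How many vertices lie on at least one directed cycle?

A vertex is on a directed cycle iff it belongs to a strongly connected component of size ≥ 2 (or has a self-loop).
The vertices on cycles are {Ben, Dee, Fay, Ivy, Lia, Nia, Hana, Omar} — 8 in total.

8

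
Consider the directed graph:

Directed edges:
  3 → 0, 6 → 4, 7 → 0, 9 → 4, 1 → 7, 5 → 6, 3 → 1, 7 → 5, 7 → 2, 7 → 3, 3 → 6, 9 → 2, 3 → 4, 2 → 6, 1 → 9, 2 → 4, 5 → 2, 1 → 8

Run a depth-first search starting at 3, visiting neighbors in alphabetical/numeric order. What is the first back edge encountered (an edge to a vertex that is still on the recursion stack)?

DFS from 3 (visiting neighbors in alphabetical/numeric order); mark gray on enter, black on exit:
3 gray
  0 gray
  0 black
  1 gray
    7 gray
      7→0: 0 black — skip
      2 gray
        4 gray
        4 black
        6 gray
          6→4: 4 black — skip
        6 black
      2 black
      7→3: 3 is gray → back edge
First back edge: 7 → 3.

7->3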